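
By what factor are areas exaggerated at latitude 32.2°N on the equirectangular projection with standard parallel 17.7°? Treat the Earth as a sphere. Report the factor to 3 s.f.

1.13

In the equirectangular projection with standard parallel φ₀ = 17.7° (x = Rλ cos φ₀, y = Rφ), meridians are true-scale (h = 1) and the parallel scale is k = cos φ₀ / cos φ.
Areal scale = h·k = 1 × cos φ₀ / cos φ; at 32.2°, h = 1.000, k = 1.126, so h·k = 1.126.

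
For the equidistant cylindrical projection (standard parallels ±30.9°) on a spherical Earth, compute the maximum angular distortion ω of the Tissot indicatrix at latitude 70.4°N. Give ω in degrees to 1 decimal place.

With standard parallel φ₀ = 30.9°, the equirectangular projection gives x = Rλ cos φ₀, y = Rφ, so h = 1 and k = cos 30.9° / cos φ.
At 70.4°: h = 1.000, k = 2.558; principal scales a = 2.558, b = 1.000.
sin(ω/2) = (a − b)/(a + b) = 1.558/3.558 = 0.4379, so ω = 2 arcsin(0.4379) ≈ 51.9°.

51.9°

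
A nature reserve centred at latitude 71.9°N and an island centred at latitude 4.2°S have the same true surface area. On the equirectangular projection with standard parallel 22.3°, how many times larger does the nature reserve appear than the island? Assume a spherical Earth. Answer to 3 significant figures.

3.21

The equidistant cylindrical projection with φ₀ = 22.3° has h = 1 (meridians true) and k = cos φ₀ / cos φ along parallels.
Areal scale at 71.9°: h·k = 1.000 × 2.978 = 2.978.
Areal scale at 4.2°: h·k = 1.000 × 0.9277 = 0.9277.
Ratio = 2.978/0.9277 ≈ 3.21.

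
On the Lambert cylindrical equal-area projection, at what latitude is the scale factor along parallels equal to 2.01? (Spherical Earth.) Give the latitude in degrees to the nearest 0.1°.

The Lambert cylindrical equal-area projection is the cylindrical equal-area projection with its standard parallel at the equator (φ₀ = 0). A cylindrical equal-area projection with standard parallel φ₀ has meridian scale h = cos φ / cos φ₀ and parallel scale k = cos φ₀ / cos φ (so areas are preserved, h·k = 1).
k = cos φ₀ / cos φ = 2.01  ⇒  cos φ = cos 0° / 2.01 = 0.4975.
φ = arccos(0.4975) ≈ 60.2°.

60.2°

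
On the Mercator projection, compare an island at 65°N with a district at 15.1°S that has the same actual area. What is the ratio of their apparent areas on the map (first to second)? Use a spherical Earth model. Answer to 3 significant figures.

5.22

Mercator areal scale is sec²φ.
At 65°: sec²(65°) = 1/0.4226² = 5.599.
At 15.1°: sec²(15.1°) = 1/0.9655² = 1.073.
Ratio = 5.599/1.073 = cos²(15.1°)/cos²(65°) ≈ 5.22.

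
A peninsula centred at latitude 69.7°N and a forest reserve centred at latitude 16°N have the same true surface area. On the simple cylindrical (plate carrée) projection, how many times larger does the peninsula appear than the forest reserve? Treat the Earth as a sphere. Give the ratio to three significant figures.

In the plate carrée (x = Rλ, y = Rφ), meridians are true-scale (h = 1) and parallels are stretched by k = sec φ.
Areal scale at 69.7°: h·k = 1.000 × 2.882 = 2.882.
Areal scale at 16°: h·k = 1.000 × 1.040 = 1.040.
Ratio = 2.882/1.040 ≈ 2.77.

2.77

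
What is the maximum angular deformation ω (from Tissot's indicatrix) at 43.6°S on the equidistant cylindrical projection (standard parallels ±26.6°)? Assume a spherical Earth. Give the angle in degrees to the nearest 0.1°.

12.1°

In the equirectangular projection with standard parallel φ₀ = 26.6° (x = Rλ cos φ₀, y = Rφ), meridians are true-scale (h = 1) and the parallel scale is k = cos φ₀ / cos φ.
At 43.6°: h = 1.000, k = 1.235; principal scales a = 1.235, b = 1.000.
sin(ω/2) = (a − b)/(a + b) = 0.2347/2.235 = 0.1050, so ω = 2 arcsin(0.1050) ≈ 12.1°.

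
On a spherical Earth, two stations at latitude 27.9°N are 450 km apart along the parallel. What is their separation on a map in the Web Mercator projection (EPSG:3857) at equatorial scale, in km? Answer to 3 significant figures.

The Mercator projection is conformal; its linear scale factor is the same in every direction and equals sec φ = 1/cos φ.
Along the parallel, k = sec 27.9° = 1/0.8838 = 1.132.
Map distance = 450 × 1.132 ≈ 509 km.

509 km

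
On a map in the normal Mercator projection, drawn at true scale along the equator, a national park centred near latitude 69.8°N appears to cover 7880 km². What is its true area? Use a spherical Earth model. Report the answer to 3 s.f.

For Mercator, h = k = sec φ (a conformal cylindrical projection has a single point scale, 1/cos φ).
Areal scale = k² = sec²φ = 1/cos²(69.8°) = 1/0.3453² = 8.387.
True area = apparent / (areal scale) = 7880 / 8.387 ≈ 940 km².

940 km²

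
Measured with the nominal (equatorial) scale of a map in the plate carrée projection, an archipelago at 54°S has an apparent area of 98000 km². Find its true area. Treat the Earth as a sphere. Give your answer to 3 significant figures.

In the plate carrée (x = Rλ, y = Rφ), meridians are true-scale (h = 1) and parallels are stretched by k = sec φ.
Areal scale = h·k = 1 × sec φ; at 54°, h = 1.000, k = 1.701, so h·k = 1.701.
True area = apparent / (areal scale) = 98000 / 1.701 ≈ 57600 km².

57600 km²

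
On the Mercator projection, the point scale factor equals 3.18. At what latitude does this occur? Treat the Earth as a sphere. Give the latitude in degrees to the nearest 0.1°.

71.7°

Mercator scale is k = sec φ = 1/cos φ.
1/cos φ = 3.18  ⇒  cos φ = 0.3145  ⇒  φ = arccos(0.3145) ≈ 71.7°.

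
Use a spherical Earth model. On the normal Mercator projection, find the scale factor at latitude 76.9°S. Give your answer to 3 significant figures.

4.41

The Mercator projection is conformal; its linear scale factor is the same in every direction and equals sec φ = 1/cos φ.
k = 1/cos 76.9° = 1/0.2267 = 4.412.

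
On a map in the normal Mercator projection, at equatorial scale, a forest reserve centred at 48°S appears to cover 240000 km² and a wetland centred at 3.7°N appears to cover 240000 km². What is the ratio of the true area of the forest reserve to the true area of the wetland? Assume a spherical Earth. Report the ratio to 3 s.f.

0.450

Since Mercator area scale is 1/cos²φ, the true area equals the apparent area multiplied by cos²φ.
True area of forest reserve: 240000 × cos²(48°) = 240000 × 0.4477 = 107500 km².
True area of wetland: 240000 × cos²(3.7°) = 240000 × 0.9958 = 239000 km².
Ratio = 107500 / 239000 ≈ 0.450.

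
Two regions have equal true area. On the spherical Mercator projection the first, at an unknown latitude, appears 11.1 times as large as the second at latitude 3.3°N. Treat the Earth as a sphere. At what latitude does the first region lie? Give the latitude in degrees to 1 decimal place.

72.6°

For equal true areas on Mercator, apparent areas scale as sec²φ, so the ratio is cos²φ₂ / cos²φ₁.
cos²φ₂ / cos²φ₁ = 11.1  ⇒  cos φ₁ = cos 3.3° / √11.1 = 0.9983/3.332 = 0.2997.
φ₁ = arccos(0.2997) ≈ 72.6°.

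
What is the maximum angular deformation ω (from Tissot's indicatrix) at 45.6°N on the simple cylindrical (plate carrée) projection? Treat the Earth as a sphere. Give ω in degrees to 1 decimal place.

20.4°

Plate carrée maps x = Rλ, y = Rφ. The meridian scale is h = 1 and the parallel scale is k = 1/cos φ = sec φ.
At 45.6°: h = 1.000, k = 1.429; principal scales a = 1.429, b = 1.000.
sin(ω/2) = (a − b)/(a + b) = 0.4293/2.429 = 0.1767, so ω = 2 arcsin(0.1767) ≈ 20.4°.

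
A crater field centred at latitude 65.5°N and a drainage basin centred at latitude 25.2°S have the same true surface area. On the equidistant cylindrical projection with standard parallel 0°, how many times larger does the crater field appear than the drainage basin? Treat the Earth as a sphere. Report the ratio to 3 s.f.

Plate carrée maps x = Rλ, y = Rφ. The meridian scale is h = 1 and the parallel scale is k = 1/cos φ = sec φ.
Areal scale at 65.5°: h·k = 1.000 × 2.411 = 2.411.
Areal scale at 25.2°: h·k = 1.000 × 1.105 = 1.105.
Ratio = 2.411/1.105 ≈ 2.18.

2.18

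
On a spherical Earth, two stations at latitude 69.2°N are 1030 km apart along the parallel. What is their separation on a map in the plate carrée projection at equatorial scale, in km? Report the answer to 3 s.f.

2900 km

For the equirectangular projection with φ₀ = 0 (plate carrée), h = 1 along meridians and k = sec φ along parallels.
Along the parallel, k = sec 69.2° = 1/0.3551 = 2.816.
Map distance = 1030 × 2.816 ≈ 2900 km.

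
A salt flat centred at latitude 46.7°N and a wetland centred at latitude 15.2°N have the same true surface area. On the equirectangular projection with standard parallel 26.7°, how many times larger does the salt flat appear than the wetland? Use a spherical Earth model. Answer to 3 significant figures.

The equidistant cylindrical projection with φ₀ = 26.7° has h = 1 (meridians true) and k = cos φ₀ / cos φ along parallels.
Areal scale at 46.7°: h·k = 1.000 × 1.303 = 1.303.
Areal scale at 15.2°: h·k = 1.000 × 0.9258 = 0.9258.
Ratio = 1.303/0.9258 ≈ 1.41.

1.41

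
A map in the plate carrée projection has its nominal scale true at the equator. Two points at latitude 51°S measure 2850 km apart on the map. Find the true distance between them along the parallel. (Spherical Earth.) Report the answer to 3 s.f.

Plate carrée maps x = Rλ, y = Rφ. The meridian scale is h = 1 and the parallel scale is k = 1/cos φ = sec φ.
Along the parallel at 51°, map distances are exaggerated by k = sec 51° = 1.589.
True distance = 2850 / 1.589 = 2850 × cos 51° ≈ 1790 km.

1790 km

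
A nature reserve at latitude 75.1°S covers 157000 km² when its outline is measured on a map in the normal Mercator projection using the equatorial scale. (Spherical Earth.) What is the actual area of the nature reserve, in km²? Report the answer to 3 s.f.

10400 km²

Mercator is conformal, so the point scale is isotropic: h = k = sec φ = 1/cos φ.
Areal scale = k² = sec²φ = 1/cos²(75.1°) = 1/0.2571² = 15.12.
True area = apparent / (areal scale) = 157000 / 15.12 ≈ 10400 km².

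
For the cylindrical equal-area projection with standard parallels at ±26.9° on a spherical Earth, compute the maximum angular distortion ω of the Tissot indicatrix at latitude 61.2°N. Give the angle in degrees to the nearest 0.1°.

A cylindrical equal-area projection with standard parallel φ₀ has meridian scale h = cos φ / cos φ₀ and parallel scale k = cos φ₀ / cos φ (so areas are preserved, h·k = 1).
At 61.2°: h = 0.5402, k = 1.851; principal scales a = 1.851, b = 0.5402.
sin(ω/2) = (a − b)/(a + b) = 1.311/2.391 = 0.5482, so ω = 2 arcsin(0.5482) ≈ 66.5°.

66.5°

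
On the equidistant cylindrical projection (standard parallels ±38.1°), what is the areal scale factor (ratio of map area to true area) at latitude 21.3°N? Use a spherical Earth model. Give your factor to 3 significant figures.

The equidistant cylindrical projection with φ₀ = 38.1° has h = 1 (meridians true) and k = cos φ₀ / cos φ along parallels.
Areal scale = h·k = 1 × cos φ₀ / cos φ; at 21.3°, h = 1.000, k = 0.8446, so h·k = 0.8446.

0.845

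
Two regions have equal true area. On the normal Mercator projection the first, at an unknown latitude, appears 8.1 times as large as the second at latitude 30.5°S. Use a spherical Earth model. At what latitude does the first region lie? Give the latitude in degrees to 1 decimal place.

Mercator areal scale is sec²φ, so apparent-area ratio = sec²φ₁ / sec²φ₂ = cos²φ₂ / cos²φ₁.
cos²φ₂ / cos²φ₁ = 8.1  ⇒  cos φ₁ = cos 30.5° / √8.1 = 0.8616/2.846 = 0.3027.
φ₁ = arccos(0.3027) ≈ 72.4°.

72.4°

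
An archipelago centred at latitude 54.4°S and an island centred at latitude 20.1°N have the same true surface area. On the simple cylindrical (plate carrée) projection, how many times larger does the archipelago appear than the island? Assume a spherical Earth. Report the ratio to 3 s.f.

1.61

For the equirectangular projection with φ₀ = 0 (plate carrée), h = 1 along meridians and k = sec φ along parallels.
Areal scale at 54.4°: h·k = 1.000 × 1.718 = 1.718.
Areal scale at 20.1°: h·k = 1.000 × 1.065 = 1.065.
Ratio = 1.718/1.065 ≈ 1.61.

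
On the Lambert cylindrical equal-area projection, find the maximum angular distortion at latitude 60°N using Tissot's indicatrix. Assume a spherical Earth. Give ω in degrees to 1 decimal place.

73.7°

The Lambert cylindrical equal-area projection is the cylindrical equal-area projection with its standard parallel at the equator (φ₀ = 0). For cylindrical equal-area with standard parallel φ₀, h = cos φ / cos φ₀ and k = cos φ₀ / cos φ, so h·k = 1.
At 60°: h = 0.5000, k = 2.000; principal scales a = 2.000, b = 0.5000.
sin(ω/2) = (a − b)/(a + b) = 1.500/2.500 = 0.6000, so ω = 2 arcsin(0.6000) ≈ 73.7°.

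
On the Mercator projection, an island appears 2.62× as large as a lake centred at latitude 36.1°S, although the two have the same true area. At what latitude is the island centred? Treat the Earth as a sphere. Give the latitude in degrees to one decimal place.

Mercator areal scale is sec²φ, so apparent-area ratio = sec²φ₁ / sec²φ₂ = cos²φ₂ / cos²φ₁.
cos²φ₂ / cos²φ₁ = 2.62  ⇒  cos φ₁ = cos 36.1° / √2.62 = 0.8080/1.619 = 0.4992.
φ₁ = arccos(0.4992) ≈ 60.1°.

60.1°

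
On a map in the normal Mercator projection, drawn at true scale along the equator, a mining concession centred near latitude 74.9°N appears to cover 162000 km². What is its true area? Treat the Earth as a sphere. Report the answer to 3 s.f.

11000 km²

Mercator is conformal, so the point scale is isotropic: h = k = sec φ = 1/cos φ.
Areal scale = k² = sec²φ = 1/cos²(74.9°) = 1/0.2605² = 14.74.
True area = apparent / (areal scale) = 162000 / 14.74 ≈ 11000 km².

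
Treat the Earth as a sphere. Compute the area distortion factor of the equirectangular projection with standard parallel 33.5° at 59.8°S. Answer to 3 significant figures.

1.66

The equidistant cylindrical projection with φ₀ = 33.5° has h = 1 (meridians true) and k = cos φ₀ / cos φ along parallels.
Areal scale = h·k = 1 × cos φ₀ / cos φ; at 59.8°, h = 1.000, k = 1.658, so h·k = 1.658.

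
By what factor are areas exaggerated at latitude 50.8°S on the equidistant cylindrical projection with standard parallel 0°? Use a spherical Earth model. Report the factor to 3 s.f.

For the equirectangular projection with φ₀ = 0 (plate carrée), h = 1 along meridians and k = sec φ along parallels.
Areal scale = h·k = 1 × sec φ; at 50.8°, h = 1.000, k = 1.582, so h·k = 1.582.

1.58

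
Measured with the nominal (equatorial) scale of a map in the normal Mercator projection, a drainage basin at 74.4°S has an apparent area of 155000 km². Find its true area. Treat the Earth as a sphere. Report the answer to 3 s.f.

For Mercator, h = k = sec φ (a conformal cylindrical projection has a single point scale, 1/cos φ).
Areal scale = k² = sec²φ = 1/cos²(74.4°) = 1/0.2689² = 13.83.
True area = apparent / (areal scale) = 155000 / 13.83 ≈ 11200 km².

11200 km²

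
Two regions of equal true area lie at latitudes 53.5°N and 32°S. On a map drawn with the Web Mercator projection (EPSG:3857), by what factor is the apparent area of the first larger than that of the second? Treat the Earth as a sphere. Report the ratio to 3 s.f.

2.03

Mercator is conformal with k = sec φ, so areal scale = k² = sec²φ.
At 53.5°: sec²(53.5°) = 1/0.5948² = 2.826.
At 32°: sec²(32°) = 1/0.8480² = 1.390.
Ratio = 2.826/1.390 = cos²(32°)/cos²(53.5°) ≈ 2.03.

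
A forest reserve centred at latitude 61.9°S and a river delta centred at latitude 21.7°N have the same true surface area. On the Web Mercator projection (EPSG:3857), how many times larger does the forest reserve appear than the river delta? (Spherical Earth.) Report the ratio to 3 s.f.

On Mercator, area is exaggerated by sec²φ = 1/cos²φ.
At 61.9°: sec²(61.9°) = 1/0.4710² = 4.508.
At 21.7°: sec²(21.7°) = 1/0.9291² = 1.158.
Ratio = 4.508/1.158 = cos²(21.7°)/cos²(61.9°) ≈ 3.89.

3.89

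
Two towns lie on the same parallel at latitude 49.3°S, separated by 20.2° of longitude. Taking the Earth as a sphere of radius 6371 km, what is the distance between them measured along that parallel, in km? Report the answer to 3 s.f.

Arc length along a parallel = R cos φ · Δλ (with Δλ in radians).
= 6371 × cos 49.3° × (20.2° × π/180) = 6371 × 0.6521 × 0.3526 ≈ 1460 km.

1460 km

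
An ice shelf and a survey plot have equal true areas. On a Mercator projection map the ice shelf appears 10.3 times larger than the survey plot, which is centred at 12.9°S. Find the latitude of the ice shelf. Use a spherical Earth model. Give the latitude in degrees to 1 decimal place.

For equal true areas on Mercator, apparent areas scale as sec²φ, so the ratio is cos²φ₂ / cos²φ₁.
cos²φ₂ / cos²φ₁ = 10.3  ⇒  cos φ₁ = cos 12.9° / √10.3 = 0.9748/3.209 = 0.3037.
φ₁ = arccos(0.3037) ≈ 72.3°.

72.3°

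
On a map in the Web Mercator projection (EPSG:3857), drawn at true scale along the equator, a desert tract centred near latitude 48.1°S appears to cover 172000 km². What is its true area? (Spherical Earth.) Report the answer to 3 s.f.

76700 km²

The Mercator projection is conformal; its linear scale factor is the same in every direction and equals sec φ = 1/cos φ.
Areal scale = k² = sec²φ = 1/cos²(48.1°) = 1/0.6678² = 2.242.
True area = apparent / (areal scale) = 172000 / 2.242 ≈ 76700 km².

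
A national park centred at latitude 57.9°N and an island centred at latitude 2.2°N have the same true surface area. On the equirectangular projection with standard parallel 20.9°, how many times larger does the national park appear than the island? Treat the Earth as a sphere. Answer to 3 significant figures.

1.88

The equidistant cylindrical projection with φ₀ = 20.9° has h = 1 (meridians true) and k = cos φ₀ / cos φ along parallels.
Areal scale at 57.9°: h·k = 1.000 × 1.758 = 1.758.
Areal scale at 2.2°: h·k = 1.000 × 0.9349 = 0.9349.
Ratio = 1.758/0.9349 ≈ 1.88.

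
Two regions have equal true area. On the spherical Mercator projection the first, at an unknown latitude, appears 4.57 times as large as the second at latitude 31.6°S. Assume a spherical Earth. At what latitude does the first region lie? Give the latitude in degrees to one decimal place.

66.5°

Mercator areal scale is sec²φ, so apparent-area ratio = sec²φ₁ / sec²φ₂ = cos²φ₂ / cos²φ₁.
cos²φ₂ / cos²φ₁ = 4.57  ⇒  cos φ₁ = cos 31.6° / √4.57 = 0.8517/2.138 = 0.3984.
φ₁ = arccos(0.3984) ≈ 66.5°.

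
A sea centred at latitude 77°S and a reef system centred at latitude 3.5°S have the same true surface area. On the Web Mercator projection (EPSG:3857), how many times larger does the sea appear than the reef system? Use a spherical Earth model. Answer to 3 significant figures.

19.7

Mercator is conformal with k = sec φ, so areal scale = k² = sec²φ.
At 77°: sec²(77°) = 1/0.2250² = 19.76.
At 3.5°: sec²(3.5°) = 1/0.9981² = 1.004.
Ratio = 19.76/1.004 = cos²(3.5°)/cos²(77°) ≈ 19.7.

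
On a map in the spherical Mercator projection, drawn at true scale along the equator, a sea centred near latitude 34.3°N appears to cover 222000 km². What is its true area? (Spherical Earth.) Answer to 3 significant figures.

The Mercator projection is conformal; its linear scale factor is the same in every direction and equals sec φ = 1/cos φ.
Areal scale = k² = sec²φ = 1/cos²(34.3°) = 1/0.8261² = 1.465.
True area = apparent / (areal scale) = 222000 / 1.465 ≈ 152000 km².

152000 km²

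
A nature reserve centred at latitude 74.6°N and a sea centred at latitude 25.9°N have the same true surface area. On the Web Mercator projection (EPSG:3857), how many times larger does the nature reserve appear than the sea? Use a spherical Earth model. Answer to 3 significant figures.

11.5

Mercator is conformal with k = sec φ, so areal scale = k² = sec²φ.
At 74.6°: sec²(74.6°) = 1/0.2656² = 14.18.
At 25.9°: sec²(25.9°) = 1/0.8996² = 1.236.
Ratio = 14.18/1.236 = cos²(25.9°)/cos²(74.6°) ≈ 11.5.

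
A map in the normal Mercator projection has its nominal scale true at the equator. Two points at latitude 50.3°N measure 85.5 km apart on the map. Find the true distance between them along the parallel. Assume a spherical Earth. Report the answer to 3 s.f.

The Mercator projection is conformal; its linear scale factor is the same in every direction and equals sec φ = 1/cos φ.
Along the parallel at 50.3°, map distances are exaggerated by k = sec 50.3° = 1.566.
True distance = 85.5 / 1.566 = 85.5 × cos 50.3° ≈ 54.6 km.

54.6 km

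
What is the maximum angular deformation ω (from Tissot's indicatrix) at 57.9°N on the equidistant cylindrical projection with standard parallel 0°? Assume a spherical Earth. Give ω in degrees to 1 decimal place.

In the plate carrée (x = Rλ, y = Rφ), meridians are true-scale (h = 1) and parallels are stretched by k = sec φ.
At 57.9°: h = 1.000, k = 1.882; principal scales a = 1.882, b = 1.000.
sin(ω/2) = (a − b)/(a + b) = 0.8818/2.882 = 0.3060, so ω = 2 arcsin(0.3060) ≈ 35.6°.

35.6°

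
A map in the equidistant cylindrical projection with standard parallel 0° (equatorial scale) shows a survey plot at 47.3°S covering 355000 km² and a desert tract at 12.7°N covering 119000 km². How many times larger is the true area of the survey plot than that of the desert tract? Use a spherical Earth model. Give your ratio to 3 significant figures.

On the plate carrée, areal scale = h·k = 1 × sec φ, so true area = apparent × cos φ.
True area of survey plot: 355000 × cos(47.3°) = 355000 × 0.6782 = 240700 km².
True area of desert tract: 119000 × cos(12.7°) = 119000 × 0.9755 = 116100 km².
Ratio = 240700 / 116100 ≈ 2.07.

2.07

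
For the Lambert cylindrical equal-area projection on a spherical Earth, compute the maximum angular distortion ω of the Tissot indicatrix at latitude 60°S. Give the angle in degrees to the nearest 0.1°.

The Lambert cylindrical equal-area projection is the cylindrical equal-area projection with its standard parallel at the equator (φ₀ = 0). A cylindrical equal-area projection with standard parallel φ₀ has meridian scale h = cos φ / cos φ₀ and parallel scale k = cos φ₀ / cos φ (so areas are preserved, h·k = 1).
At 60°: h = 0.5000, k = 2.000; principal scales a = 2.000, b = 0.5000.
sin(ω/2) = (a − b)/(a + b) = 1.500/2.500 = 0.6000, so ω = 2 arcsin(0.6000) ≈ 73.7°.

73.7°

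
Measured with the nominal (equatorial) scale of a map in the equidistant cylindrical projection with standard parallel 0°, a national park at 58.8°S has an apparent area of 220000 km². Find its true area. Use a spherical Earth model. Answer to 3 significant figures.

Plate carrée maps x = Rλ, y = Rφ. The meridian scale is h = 1 and the parallel scale is k = 1/cos φ = sec φ.
Areal scale = h·k = 1 × sec φ; at 58.8°, h = 1.000, k = 1.930, so h·k = 1.930.
True area = apparent / (areal scale) = 220000 / 1.930 ≈ 114000 km².

114000 km²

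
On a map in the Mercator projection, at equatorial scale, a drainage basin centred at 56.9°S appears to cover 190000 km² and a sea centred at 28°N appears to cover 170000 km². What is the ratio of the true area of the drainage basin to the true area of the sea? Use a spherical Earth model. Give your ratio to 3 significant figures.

Mercator's areal exaggeration is sec²φ; hence true area = (apparent area) · cos²φ.
True area of drainage basin: 190000 × cos²(56.9°) = 190000 × 0.2982 = 56660 km².
True area of sea: 170000 × cos²(28°) = 170000 × 0.7796 = 132500 km².
Ratio = 56660 / 132500 ≈ 0.428.

0.428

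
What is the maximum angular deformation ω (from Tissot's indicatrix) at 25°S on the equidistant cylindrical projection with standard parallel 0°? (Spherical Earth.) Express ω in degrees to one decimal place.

In the plate carrée (x = Rλ, y = Rφ), meridians are true-scale (h = 1) and parallels are stretched by k = sec φ.
At 25°: h = 1.000, k = 1.103; principal scales a = 1.103, b = 1.000.
sin(ω/2) = (a − b)/(a + b) = 0.1034/2.103 = 0.04915, so ω = 2 arcsin(0.04915) ≈ 5.6°.

5.6°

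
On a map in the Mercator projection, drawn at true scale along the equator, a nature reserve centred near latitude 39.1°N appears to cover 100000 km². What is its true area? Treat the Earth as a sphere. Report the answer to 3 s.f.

60200 km²

For Mercator, h = k = sec φ (a conformal cylindrical projection has a single point scale, 1/cos φ).
Areal scale = k² = sec²φ = 1/cos²(39.1°) = 1/0.7760² = 1.660.
True area = apparent / (areal scale) = 100000 / 1.660 ≈ 60200 km².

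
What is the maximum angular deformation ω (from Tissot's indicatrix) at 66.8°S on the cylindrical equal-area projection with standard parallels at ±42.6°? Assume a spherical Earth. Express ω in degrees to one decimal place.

Cylindrical equal-area (φ₀ = 42.6°): h = cos φ / cos 42.6° along meridians, k = cos 42.6° / cos φ along parallels; h·k = 1.
At 66.8°: h = 0.5352, k = 1.869; principal scales a = 1.869, b = 0.5352.
sin(ω/2) = (a − b)/(a + b) = 1.333/2.404 = 0.5547, so ω = 2 arcsin(0.5547) ≈ 67.4°.

67.4°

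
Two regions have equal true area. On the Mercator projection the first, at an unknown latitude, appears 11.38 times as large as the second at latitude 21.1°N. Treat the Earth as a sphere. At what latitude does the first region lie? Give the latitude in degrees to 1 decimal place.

73.9°

For equal true areas on Mercator, apparent areas scale as sec²φ, so the ratio is cos²φ₂ / cos²φ₁.
cos²φ₂ / cos²φ₁ = 11.38  ⇒  cos φ₁ = cos 21.1° / √11.38 = 0.9330/3.373 = 0.2766.
φ₁ = arccos(0.2766) ≈ 73.9°.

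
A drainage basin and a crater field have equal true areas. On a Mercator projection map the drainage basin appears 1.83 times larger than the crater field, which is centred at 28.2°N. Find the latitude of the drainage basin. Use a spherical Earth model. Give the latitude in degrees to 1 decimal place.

Mercator areal scale is sec²φ, so apparent-area ratio = sec²φ₁ / sec²φ₂ = cos²φ₂ / cos²φ₁.
cos²φ₂ / cos²φ₁ = 1.83  ⇒  cos φ₁ = cos 28.2° / √1.83 = 0.8813/1.353 = 0.6515.
φ₁ = arccos(0.6515) ≈ 49.3°.

49.3°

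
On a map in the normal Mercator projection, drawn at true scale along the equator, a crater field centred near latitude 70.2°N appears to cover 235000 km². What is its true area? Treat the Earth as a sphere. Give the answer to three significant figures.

Mercator is conformal, so the point scale is isotropic: h = k = sec φ = 1/cos φ.
Areal scale = k² = sec²φ = 1/cos²(70.2°) = 1/0.3387² = 8.715.
True area = apparent / (areal scale) = 235000 / 8.715 ≈ 27000 km².

27000 km²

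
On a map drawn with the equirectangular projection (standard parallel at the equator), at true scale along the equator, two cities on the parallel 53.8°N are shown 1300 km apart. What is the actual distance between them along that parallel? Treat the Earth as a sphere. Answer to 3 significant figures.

Plate carrée maps x = Rλ, y = Rφ. The meridian scale is h = 1 and the parallel scale is k = 1/cos φ = sec φ.
Along the parallel at 53.8°, map distances are exaggerated by k = sec 53.8° = 1.693.
True distance = 1300 / 1.693 = 1300 × cos 53.8° ≈ 768 km.

768 km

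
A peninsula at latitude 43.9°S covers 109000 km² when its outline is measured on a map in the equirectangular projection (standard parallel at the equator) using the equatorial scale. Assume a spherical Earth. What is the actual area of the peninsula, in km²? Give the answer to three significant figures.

In the plate carrée (x = Rλ, y = Rφ), meridians are true-scale (h = 1) and parallels are stretched by k = sec φ.
Areal scale = h·k = 1 × sec φ; at 43.9°, h = 1.000, k = 1.388, so h·k = 1.388.
True area = apparent / (areal scale) = 109000 / 1.388 ≈ 78500 km².

78500 km²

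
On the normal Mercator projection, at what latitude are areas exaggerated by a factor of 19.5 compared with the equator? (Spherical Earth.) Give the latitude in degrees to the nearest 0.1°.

Mercator areal scale is sec²φ.
sec²φ = 19.5  ⇒  cos²φ = 0.05128  ⇒  cos φ = 0.2265.
φ = arccos(0.2265) ≈ 76.9°.

76.9°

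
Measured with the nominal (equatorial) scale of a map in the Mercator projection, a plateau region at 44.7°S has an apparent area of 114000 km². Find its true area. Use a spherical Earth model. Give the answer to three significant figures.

The Mercator projection is conformal; its linear scale factor is the same in every direction and equals sec φ = 1/cos φ.
Areal scale = k² = sec²φ = 1/cos²(44.7°) = 1/0.7108² = 1.979.
True area = apparent / (areal scale) = 114000 / 1.979 ≈ 57600 km².

57600 km²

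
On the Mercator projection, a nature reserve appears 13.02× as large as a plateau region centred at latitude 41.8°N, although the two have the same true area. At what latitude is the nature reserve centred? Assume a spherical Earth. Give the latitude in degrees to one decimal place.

78.1°

Mercator areal scale is sec²φ, so apparent-area ratio = sec²φ₁ / sec²φ₂ = cos²φ₂ / cos²φ₁.
cos²φ₂ / cos²φ₁ = 13.02  ⇒  cos φ₁ = cos 41.8° / √13.02 = 0.7455/3.608 = 0.2066.
φ₁ = arccos(0.2066) ≈ 78.1°.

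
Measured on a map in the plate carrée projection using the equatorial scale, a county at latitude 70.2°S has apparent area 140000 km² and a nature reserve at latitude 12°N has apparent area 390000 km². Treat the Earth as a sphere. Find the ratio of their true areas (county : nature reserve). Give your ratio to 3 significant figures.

On the plate carrée, areal scale = h·k = 1 × sec φ, so true area = apparent × cos φ.
True area of county: 140000 × cos(70.2°) = 140000 × 0.3387 = 47420 km².
True area of nature reserve: 390000 × cos(12°) = 390000 × 0.9781 = 381500 km².
Ratio = 47420 / 381500 ≈ 0.124.

0.124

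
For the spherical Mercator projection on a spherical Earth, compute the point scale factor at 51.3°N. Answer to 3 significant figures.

1.60

The Mercator projection is conformal; its linear scale factor is the same in every direction and equals sec φ = 1/cos φ.
k = 1/cos 51.3° = 1/0.6252 = 1.599.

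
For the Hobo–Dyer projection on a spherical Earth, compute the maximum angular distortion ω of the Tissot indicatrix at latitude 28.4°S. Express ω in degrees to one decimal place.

Hobo–Dyer is a cylindrical equal-area projection with standard parallels at ±37.5°. Cylindrical equal-area (φ₀ = 37.5°): h = cos φ / cos 37.5° along meridians, k = cos 37.5° / cos φ along parallels; h·k = 1.
At 28.4°: h = 1.109, k = 0.9019; principal scales a = 1.109, b = 0.9019.
sin(ω/2) = (a − b)/(a + b) = 0.2069/2.011 = 0.1029, so ω = 2 arcsin(0.1029) ≈ 11.8°.

11.8°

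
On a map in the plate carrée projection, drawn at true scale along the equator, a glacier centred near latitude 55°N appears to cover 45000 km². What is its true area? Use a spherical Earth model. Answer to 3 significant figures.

In the plate carrée (x = Rλ, y = Rφ), meridians are true-scale (h = 1) and parallels are stretched by k = sec φ.
Areal scale = h·k = 1 × sec φ; at 55°, h = 1.000, k = 1.743, so h·k = 1.743.
True area = apparent / (areal scale) = 45000 / 1.743 ≈ 25800 km².

25800 km²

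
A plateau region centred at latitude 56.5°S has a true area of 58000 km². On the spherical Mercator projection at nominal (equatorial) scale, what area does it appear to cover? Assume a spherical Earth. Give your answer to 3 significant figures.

The Mercator projection is conformal; its linear scale factor is the same in every direction and equals sec φ = 1/cos φ.
Areal scale = k² = sec²φ = 1/cos²(56.5°) = 1/0.5519² = 3.283.
Apparent area = 58000 × 3.283 ≈ 190000 km².

190000 km²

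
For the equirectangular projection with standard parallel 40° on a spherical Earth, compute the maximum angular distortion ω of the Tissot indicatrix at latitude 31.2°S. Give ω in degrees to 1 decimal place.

In the equirectangular projection with standard parallel φ₀ = 40° (x = Rλ cos φ₀, y = Rφ), meridians are true-scale (h = 1) and the parallel scale is k = cos φ₀ / cos φ.
At 31.2°: h = 1.000, k = 0.8956; principal scales a = 1.000, b = 0.8956.
sin(ω/2) = (a − b)/(a + b) = 0.1044/1.896 = 0.05509, so ω = 2 arcsin(0.05509) ≈ 6.3°.

6.3°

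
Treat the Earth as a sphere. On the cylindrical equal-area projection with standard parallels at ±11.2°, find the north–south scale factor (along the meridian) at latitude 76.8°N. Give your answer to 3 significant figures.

A cylindrical equal-area projection with standard parallel φ₀ has meridian scale h = cos φ / cos φ₀ and parallel scale k = cos φ₀ / cos φ (so areas are preserved, h·k = 1).
h = cos 76.8° / cos 11.2° = 0.2284/0.9810 = 0.2328.

0.233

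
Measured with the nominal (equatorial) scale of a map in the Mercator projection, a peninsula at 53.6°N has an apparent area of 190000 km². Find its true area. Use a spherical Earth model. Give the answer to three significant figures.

66900 km²

Mercator is conformal, so the point scale is isotropic: h = k = sec φ = 1/cos φ.
Areal scale = k² = sec²φ = 1/cos²(53.6°) = 1/0.5934² = 2.840.
True area = apparent / (areal scale) = 190000 / 2.840 ≈ 66900 km².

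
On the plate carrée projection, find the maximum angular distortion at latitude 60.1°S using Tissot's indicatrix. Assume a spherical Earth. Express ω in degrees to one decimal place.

39.1°

Plate carrée maps x = Rλ, y = Rφ. The meridian scale is h = 1 and the parallel scale is k = 1/cos φ = sec φ.
At 60.1°: h = 1.000, k = 2.006; principal scales a = 2.006, b = 1.000.
sin(ω/2) = (a − b)/(a + b) = 1.006/3.006 = 0.3347, so ω = 2 arcsin(0.3347) ≈ 39.1°.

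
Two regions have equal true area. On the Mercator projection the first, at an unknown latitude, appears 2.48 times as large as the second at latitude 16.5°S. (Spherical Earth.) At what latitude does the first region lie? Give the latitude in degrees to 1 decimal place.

52.5°

Mercator areal scale is sec²φ, so apparent-area ratio = sec²φ₁ / sec²φ₂ = cos²φ₂ / cos²φ₁.
cos²φ₂ / cos²φ₁ = 2.48  ⇒  cos φ₁ = cos 16.5° / √2.48 = 0.9588/1.575 = 0.6089.
φ₁ = arccos(0.6089) ≈ 52.5°.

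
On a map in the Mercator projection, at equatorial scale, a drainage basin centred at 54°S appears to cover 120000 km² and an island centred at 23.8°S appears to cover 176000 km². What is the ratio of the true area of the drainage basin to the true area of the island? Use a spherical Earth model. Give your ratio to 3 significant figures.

Mercator's areal exaggeration is sec²φ; hence true area = (apparent area) · cos²φ.
True area of drainage basin: 120000 × cos²(54°) = 120000 × 0.3455 = 41460 km².
True area of island: 176000 × cos²(23.8°) = 176000 × 0.8372 = 147300 km².
Ratio = 41460 / 147300 ≈ 0.281.

0.281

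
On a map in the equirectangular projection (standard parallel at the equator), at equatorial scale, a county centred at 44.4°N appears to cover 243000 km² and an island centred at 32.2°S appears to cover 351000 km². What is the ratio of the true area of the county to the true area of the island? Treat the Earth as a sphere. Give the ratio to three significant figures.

0.585

Plate carrée has h = 1 and k = sec φ, giving areal scale sec φ; true area = (apparent area) · cos φ.
True area of county: 243000 × cos(44.4°) = 243000 × 0.7145 = 173600 km².
True area of island: 351000 × cos(32.2°) = 351000 × 0.8462 = 297000 km².
Ratio = 173600 / 297000 ≈ 0.585.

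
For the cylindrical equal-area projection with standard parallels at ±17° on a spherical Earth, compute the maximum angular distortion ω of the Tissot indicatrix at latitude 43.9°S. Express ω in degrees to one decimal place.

Cylindrical equal-area (φ₀ = 17°): h = cos φ / cos 17° along meridians, k = cos 17° / cos φ along parallels; h·k = 1.
At 43.9°: h = 0.7535, k = 1.327; principal scales a = 1.327, b = 0.7535.
sin(ω/2) = (a − b)/(a + b) = 0.5737/2.081 = 0.2757, so ω = 2 arcsin(0.2757) ≈ 32.0°.

32.0°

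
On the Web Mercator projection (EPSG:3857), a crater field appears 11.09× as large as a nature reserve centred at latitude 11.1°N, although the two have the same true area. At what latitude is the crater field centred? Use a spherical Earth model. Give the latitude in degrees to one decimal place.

72.9°

Mercator areal scale is sec²φ, so apparent-area ratio = sec²φ₁ / sec²φ₂ = cos²φ₂ / cos²φ₁.
cos²φ₂ / cos²φ₁ = 11.09  ⇒  cos φ₁ = cos 11.1° / √11.09 = 0.9813/3.330 = 0.2947.
φ₁ = arccos(0.2947) ≈ 72.9°.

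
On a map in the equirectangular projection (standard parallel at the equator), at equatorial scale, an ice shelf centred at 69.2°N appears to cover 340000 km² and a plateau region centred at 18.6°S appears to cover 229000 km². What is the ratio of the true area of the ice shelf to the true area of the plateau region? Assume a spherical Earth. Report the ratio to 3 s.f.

On the plate carrée, areal scale = h·k = 1 × sec φ, so true area = apparent × cos φ.
True area of ice shelf: 340000 × cos(69.2°) = 340000 × 0.3551 = 120700 km².
True area of plateau region: 229000 × cos(18.6°) = 229000 × 0.9478 = 217000 km².
Ratio = 120700 / 217000 ≈ 0.556.

0.556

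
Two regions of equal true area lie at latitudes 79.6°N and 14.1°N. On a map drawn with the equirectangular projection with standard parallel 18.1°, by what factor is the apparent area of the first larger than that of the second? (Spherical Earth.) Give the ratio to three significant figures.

5.37

In the equirectangular projection with standard parallel φ₀ = 18.1° (x = Rλ cos φ₀, y = Rφ), meridians are true-scale (h = 1) and the parallel scale is k = cos φ₀ / cos φ.
Areal scale at 79.6°: h·k = 1.000 × 5.265 = 5.265.
Areal scale at 14.1°: h·k = 1.000 × 0.9800 = 0.9800.
Ratio = 5.265/0.9800 ≈ 5.37.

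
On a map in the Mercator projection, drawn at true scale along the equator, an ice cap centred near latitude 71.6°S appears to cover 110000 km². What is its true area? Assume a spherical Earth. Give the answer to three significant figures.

11000 km²

The Mercator projection is conformal; its linear scale factor is the same in every direction and equals sec φ = 1/cos φ.
Areal scale = k² = sec²φ = 1/cos²(71.6°) = 1/0.3156² = 10.04.
True area = apparent / (areal scale) = 110000 / 10.04 ≈ 11000 km².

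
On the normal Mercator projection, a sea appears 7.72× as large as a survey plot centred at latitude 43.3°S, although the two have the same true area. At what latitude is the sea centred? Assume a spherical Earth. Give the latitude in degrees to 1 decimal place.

Mercator areal scale is sec²φ, so apparent-area ratio = sec²φ₁ / sec²φ₂ = cos²φ₂ / cos²φ₁.
cos²φ₂ / cos²φ₁ = 7.72  ⇒  cos φ₁ = cos 43.3° / √7.72 = 0.7278/2.778 = 0.2619.
φ₁ = arccos(0.2619) ≈ 74.8°.

74.8°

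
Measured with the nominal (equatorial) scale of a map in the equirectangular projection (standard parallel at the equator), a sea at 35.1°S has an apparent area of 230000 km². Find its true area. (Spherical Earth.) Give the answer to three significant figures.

In the plate carrée (x = Rλ, y = Rφ), meridians are true-scale (h = 1) and parallels are stretched by k = sec φ.
Areal scale = h·k = 1 × sec φ; at 35.1°, h = 1.000, k = 1.222, so h·k = 1.222.
True area = apparent / (areal scale) = 230000 / 1.222 ≈ 188000 km².

188000 km²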